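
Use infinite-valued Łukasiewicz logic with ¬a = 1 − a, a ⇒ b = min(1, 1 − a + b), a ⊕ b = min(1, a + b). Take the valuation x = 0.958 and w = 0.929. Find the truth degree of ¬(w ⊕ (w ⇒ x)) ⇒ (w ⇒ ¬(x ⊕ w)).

w ⇒ x = min(1, 1 − 0.929 + 0.958) = min(1, 1.029) = 1.000
w ⊕ (w ⇒ x) = min(1, 0.929 + 1.000) = min(1, 1.929) = 1.000
¬(w ⊕ (w ⇒ x)) = 1 − 1.000 = 0.000
x ⊕ w = min(1, 0.958 + 0.929) = min(1, 1.887) = 1.000
¬(x ⊕ w) = 1 − 1.000 = 0.000
w ⇒ ¬(x ⊕ w) = min(1, 1 − 0.929 + 0.000) = min(1, 0.071) = 0.071
¬(w ⊕ (w ⇒ x)) ⇒ (w ⇒ ¬(x ⊕ w)) = min(1, 1 − 0.000 + 0.071) = min(1, 1.071) = 1.000

1.000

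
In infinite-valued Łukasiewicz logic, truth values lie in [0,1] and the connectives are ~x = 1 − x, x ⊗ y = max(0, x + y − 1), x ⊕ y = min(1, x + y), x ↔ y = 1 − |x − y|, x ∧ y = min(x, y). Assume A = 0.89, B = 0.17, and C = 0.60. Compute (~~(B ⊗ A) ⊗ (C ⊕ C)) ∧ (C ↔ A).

B ⊗ A = max(0, 0.17 + 0.89 − 1) = max(0, 0.06) = 0.06
~(B ⊗ A) = 1 − 0.06 = 0.94
~~(B ⊗ A) = 1 − 0.94 = 0.06
C ⊕ C = min(1, 0.60 + 0.60) = min(1, 1.20) = 1.00
~~(B ⊗ A) ⊗ (C ⊕ C) = max(0, 0.06 + 1.00 − 1) = max(0, 0.06) = 0.06
C ↔ A = 1 − |0.60 − 0.89| = 1 − 0.29 = 0.71
(~~(B ⊗ A) ⊗ (C ⊕ C)) ∧ (C ↔ A) = min(0.06, 0.71) = 0.06

0.06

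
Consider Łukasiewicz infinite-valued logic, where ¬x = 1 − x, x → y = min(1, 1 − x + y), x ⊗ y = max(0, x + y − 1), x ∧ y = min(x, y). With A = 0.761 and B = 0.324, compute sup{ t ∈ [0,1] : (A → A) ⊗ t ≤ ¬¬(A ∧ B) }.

A → A = min(1, 1 − 0.761 + 0.761) = min(1, 1.000) = 1.000
So the left factor is A → A = 1.000.
A ∧ B = min(0.761, 0.324) = 0.324
¬(A ∧ B) = 1 − 0.324 = 0.676
¬¬(A ∧ B) = 1 − 0.676 = 0.324
So the right-hand bound is ¬¬(A ∧ B) = 0.324.
The residuum of the Łukasiewicz t-norm gives the supremum: min(1, 1 − 1.000 + 0.324).
1 − 1.000 + 0.324 = 0.324, so t = min(1, 0.324) = 0.324.
Check: 1.000 ⊗ 0.324 = max(0, 0.324) = 0.324 ≤ 0.324.

0.324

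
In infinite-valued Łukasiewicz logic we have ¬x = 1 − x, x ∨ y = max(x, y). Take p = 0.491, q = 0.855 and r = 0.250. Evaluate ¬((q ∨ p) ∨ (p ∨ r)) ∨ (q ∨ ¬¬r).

q ∨ p = max(0.855, 0.491) = 0.855
p ∨ r = max(0.491, 0.250) = 0.491
(q ∨ p) ∨ (p ∨ r) = max(0.855, 0.491) = 0.855
¬((q ∨ p) ∨ (p ∨ r)) = 1 − 0.855 = 0.145
¬r = 1 − 0.250 = 0.750
¬¬r = 1 − 0.750 = 0.250
q ∨ ¬¬r = max(0.855, 0.250) = 0.855
¬((q ∨ p) ∨ (p ∨ r)) ∨ (q ∨ ¬¬r) = max(0.145, 0.855) = 0.855

0.855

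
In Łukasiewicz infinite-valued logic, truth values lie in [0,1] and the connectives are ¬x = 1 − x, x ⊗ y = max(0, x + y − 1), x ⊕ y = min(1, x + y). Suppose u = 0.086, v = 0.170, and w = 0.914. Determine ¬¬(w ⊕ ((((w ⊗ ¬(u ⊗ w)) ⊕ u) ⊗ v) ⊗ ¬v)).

0.914

u ⊗ w = max(0, 0.086 + 0.914 − 1) = max(0, 0.000) = 0.000
¬(u ⊗ w) = 1 − 0.000 = 1.000
w ⊗ ¬(u ⊗ w) = max(0, 0.914 + 1.000 − 1) = max(0, 0.914) = 0.914
(w ⊗ ¬(u ⊗ w)) ⊕ u = min(1, 0.914 + 0.086) = min(1, 1.000) = 1.000
((w ⊗ ¬(u ⊗ w)) ⊕ u) ⊗ v = max(0, 1.000 + 0.170 − 1) = max(0, 0.170) = 0.170
¬v = 1 − 0.170 = 0.830
(((w ⊗ ¬(u ⊗ w)) ⊕ u) ⊗ v) ⊗ ¬v = max(0, 0.170 + 0.830 − 1) = max(0, 0.000) = 0.000
w ⊕ ((((w ⊗ ¬(u ⊗ w)) ⊕ u) ⊗ v) ⊗ ¬v) = min(1, 0.914 + 0.000) = min(1, 0.914) = 0.914
¬(w ⊕ ((((w ⊗ ¬(u ⊗ w)) ⊕ u) ⊗ v) ⊗ ¬v)) = 1 − 0.914 = 0.086
¬¬(w ⊕ ((((w ⊗ ¬(u ⊗ w)) ⊕ u) ⊗ v) ⊗ ¬v)) = 1 − 0.086 = 0.914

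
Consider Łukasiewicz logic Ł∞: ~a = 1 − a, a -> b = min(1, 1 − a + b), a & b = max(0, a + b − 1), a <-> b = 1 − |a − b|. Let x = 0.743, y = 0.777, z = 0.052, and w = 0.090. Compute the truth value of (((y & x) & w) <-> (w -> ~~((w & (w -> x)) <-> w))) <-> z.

0.948

y & x = max(0, 0.777 + 0.743 − 1) = max(0, 0.520) = 0.520
(y & x) & w = max(0, 0.520 + 0.090 − 1) = max(0, -0.390) = 0.000
w -> x = min(1, 1 − 0.090 + 0.743) = min(1, 1.653) = 1.000
w & (w -> x) = max(0, 0.090 + 1.000 − 1) = max(0, 0.090) = 0.090
(w & (w -> x)) <-> w = 1 − |0.090 − 0.090| = 1 − 0.000 = 1.000
~((w & (w -> x)) <-> w) = 1 − 1.000 = 0.000
~~((w & (w -> x)) <-> w) = 1 − 0.000 = 1.000
w -> ~~((w & (w -> x)) <-> w) = min(1, 1 − 0.090 + 1.000) = min(1, 1.910) = 1.000
((y & x) & w) <-> (w -> ~~((w & (w -> x)) <-> w)) = 1 − |0.000 − 1.000| = 1 − 1.000 = 0.000
(((y & x) & w) <-> (w -> ~~((w & (w -> x)) <-> w))) <-> z = 1 − |0.000 − 0.052| = 1 − 0.052 = 0.948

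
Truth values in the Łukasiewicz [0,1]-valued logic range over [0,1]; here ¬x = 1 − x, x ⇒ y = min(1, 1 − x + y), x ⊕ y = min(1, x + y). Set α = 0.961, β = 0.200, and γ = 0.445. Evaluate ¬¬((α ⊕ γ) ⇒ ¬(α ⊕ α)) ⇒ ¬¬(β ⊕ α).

1.000

α ⊕ γ = min(1, 0.961 + 0.445) = min(1, 1.406) = 1.000
α ⊕ α = min(1, 0.961 + 0.961) = min(1, 1.922) = 1.000
¬(α ⊕ α) = 1 − 1.000 = 0.000
(α ⊕ γ) ⇒ ¬(α ⊕ α) = min(1, 1 − 1.000 + 0.000) = min(1, 0.000) = 0.000
¬((α ⊕ γ) ⇒ ¬(α ⊕ α)) = 1 − 0.000 = 1.000
¬¬((α ⊕ γ) ⇒ ¬(α ⊕ α)) = 1 − 1.000 = 0.000
β ⊕ α = min(1, 0.200 + 0.961) = min(1, 1.161) = 1.000
¬(β ⊕ α) = 1 − 1.000 = 0.000
¬¬(β ⊕ α) = 1 − 0.000 = 1.000
¬¬((α ⊕ γ) ⇒ ¬(α ⊕ α)) ⇒ ¬¬(β ⊕ α) = min(1, 1 − 0.000 + 1.000) = min(1, 2.000) = 1.000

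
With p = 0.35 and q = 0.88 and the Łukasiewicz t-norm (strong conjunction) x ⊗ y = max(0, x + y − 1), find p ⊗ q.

p ⊗ q = max(0, 0.35 + 0.88 − 1) = max(0, 0.23) = 0.23
For comparison, the Gödel (minimum) t-norm min(x, y) would give 0.35.

0.23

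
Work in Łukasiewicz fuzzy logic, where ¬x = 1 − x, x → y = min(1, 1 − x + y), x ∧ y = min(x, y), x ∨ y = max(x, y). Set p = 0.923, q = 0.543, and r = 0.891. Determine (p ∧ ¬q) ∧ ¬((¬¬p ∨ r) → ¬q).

0.457

¬q = 1 − 0.543 = 0.457
p ∧ ¬q = min(0.923, 0.457) = 0.457
¬p = 1 − 0.923 = 0.077
¬¬p = 1 − 0.077 = 0.923
¬¬p ∨ r = max(0.923, 0.891) = 0.923
(¬¬p ∨ r) → ¬q = min(1, 1 − 0.923 + 0.457) = min(1, 0.534) = 0.534
¬((¬¬p ∨ r) → ¬q) = 1 − 0.534 = 0.466
(p ∧ ¬q) ∧ ¬((¬¬p ∨ r) → ¬q) = min(0.457, 0.466) = 0.457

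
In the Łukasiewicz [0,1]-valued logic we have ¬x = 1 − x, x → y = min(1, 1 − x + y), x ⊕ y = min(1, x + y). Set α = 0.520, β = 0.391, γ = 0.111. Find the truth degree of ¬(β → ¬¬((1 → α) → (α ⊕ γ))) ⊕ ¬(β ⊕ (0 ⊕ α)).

0.089

1 → α = min(1, 1 − 1.000 + 0.520) = min(1, 0.520) = 0.520
α ⊕ γ = min(1, 0.520 + 0.111) = min(1, 0.631) = 0.631
(1 → α) → (α ⊕ γ) = min(1, 1 − 0.520 + 0.631) = min(1, 1.111) = 1.000
¬((1 → α) → (α ⊕ γ)) = 1 − 1.000 = 0.000
¬¬((1 → α) → (α ⊕ γ)) = 1 − 0.000 = 1.000
β → ¬¬((1 → α) → (α ⊕ γ)) = min(1, 1 − 0.391 + 1.000) = min(1, 1.609) = 1.000
¬(β → ¬¬((1 → α) → (α ⊕ γ))) = 1 − 1.000 = 0.000
0 ⊕ α = min(1, 0.000 + 0.520) = min(1, 0.520) = 0.520
β ⊕ (0 ⊕ α) = min(1, 0.391 + 0.520) = min(1, 0.911) = 0.911
¬(β ⊕ (0 ⊕ α)) = 1 − 0.911 = 0.089
¬(β → ¬¬((1 → α) → (α ⊕ γ))) ⊕ ¬(β ⊕ (0 ⊕ α)) = min(1, 0.000 + 0.089) = min(1, 0.089) = 0.089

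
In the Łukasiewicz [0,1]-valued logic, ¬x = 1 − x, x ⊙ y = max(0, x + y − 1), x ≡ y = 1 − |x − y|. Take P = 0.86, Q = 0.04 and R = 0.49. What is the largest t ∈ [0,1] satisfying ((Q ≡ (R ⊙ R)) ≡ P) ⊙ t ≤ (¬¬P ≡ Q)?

0.28

R ⊙ R = max(0, 0.49 + 0.49 − 1) = max(0, -0.02) = 0.00
Q ≡ (R ⊙ R) = 1 − |0.04 − 0.00| = 1 − 0.04 = 0.96
(Q ≡ (R ⊙ R)) ≡ P = 1 − |0.96 − 0.86| = 1 − 0.10 = 0.90
So the left factor is (Q ≡ (R ⊙ R)) ≡ P = 0.90.
¬P = 1 − 0.86 = 0.14
¬¬P = 1 − 0.14 = 0.86
¬¬P ≡ Q = 1 − |0.86 − 0.04| = 1 − 0.82 = 0.18
So the right-hand bound is ¬¬P ≡ Q = 0.18.
The residuum of the Łukasiewicz t-norm gives the supremum: min(1, 1 − 0.90 + 0.18).
1 − 0.90 + 0.18 = 0.28, so t = min(1, 0.28) = 0.28.
Check: 0.90 ⊙ 0.28 = max(0, 0.18) = 0.18 ≤ 0.18.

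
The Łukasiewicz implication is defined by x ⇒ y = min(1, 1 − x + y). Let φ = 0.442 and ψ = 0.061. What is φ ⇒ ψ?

φ ⇒ ψ = min(1, 1 − 0.442 + 0.061) = min(1, 0.619) = 0.619
For comparison, the Gödel implication (1 if x ≤ y else y) would give 0.061.

0.619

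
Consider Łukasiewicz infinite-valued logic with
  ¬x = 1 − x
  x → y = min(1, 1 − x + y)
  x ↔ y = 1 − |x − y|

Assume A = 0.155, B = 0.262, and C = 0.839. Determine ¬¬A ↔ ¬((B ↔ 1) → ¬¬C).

¬A = 1 − 0.155 = 0.845
¬¬A = 1 − 0.845 = 0.155
B ↔ 1 = 1 − |0.262 − 1.000| = 1 − 0.738 = 0.262
¬C = 1 − 0.839 = 0.161
¬¬C = 1 − 0.161 = 0.839
(B ↔ 1) → ¬¬C = min(1, 1 − 0.262 + 0.839) = min(1, 1.577) = 1.000
¬((B ↔ 1) → ¬¬C) = 1 − 1.000 = 0.000
¬¬A ↔ ¬((B ↔ 1) → ¬¬C) = 1 − |0.155 − 0.000| = 1 − 0.155 = 0.845

0.845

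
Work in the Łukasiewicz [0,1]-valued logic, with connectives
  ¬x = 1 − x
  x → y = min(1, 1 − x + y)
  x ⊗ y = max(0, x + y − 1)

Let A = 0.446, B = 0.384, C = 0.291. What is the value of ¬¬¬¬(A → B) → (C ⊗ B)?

0.062

A → B = min(1, 1 − 0.446 + 0.384) = min(1, 0.938) = 0.938
¬(A → B) = 1 − 0.938 = 0.062
¬¬(A → B) = 1 − 0.062 = 0.938
¬¬¬(A → B) = 1 − 0.938 = 0.062
¬¬¬¬(A → B) = 1 − 0.062 = 0.938
C ⊗ B = max(0, 0.291 + 0.384 − 1) = max(0, -0.325) = 0.000
¬¬¬¬(A → B) → (C ⊗ B) = min(1, 1 − 0.938 + 0.000) = min(1, 0.062) = 0.062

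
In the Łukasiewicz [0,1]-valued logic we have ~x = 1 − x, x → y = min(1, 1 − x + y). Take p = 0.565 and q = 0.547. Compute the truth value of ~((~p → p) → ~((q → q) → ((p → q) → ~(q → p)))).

0.018

~p = 1 − 0.565 = 0.435
~p → p = min(1, 1 − 0.435 + 0.565) = min(1, 1.130) = 1.000
q → q = min(1, 1 − 0.547 + 0.547) = min(1, 1.000) = 1.000
p → q = min(1, 1 − 0.565 + 0.547) = min(1, 0.982) = 0.982
q → p = min(1, 1 − 0.547 + 0.565) = min(1, 1.018) = 1.000
~(q → p) = 1 − 1.000 = 0.000
(p → q) → ~(q → p) = min(1, 1 − 0.982 + 0.000) = min(1, 0.018) = 0.018
(q → q) → ((p → q) → ~(q → p)) = min(1, 1 − 1.000 + 0.018) = min(1, 0.018) = 0.018
~((q → q) → ((p → q) → ~(q → p))) = 1 − 0.018 = 0.982
(~p → p) → ~((q → q) → ((p → q) → ~(q → p))) = min(1, 1 − 1.000 + 0.982) = min(1, 0.982) = 0.982
~((~p → p) → ~((q → q) → ((p → q) → ~(q → p)))) = 1 − 0.982 = 0.018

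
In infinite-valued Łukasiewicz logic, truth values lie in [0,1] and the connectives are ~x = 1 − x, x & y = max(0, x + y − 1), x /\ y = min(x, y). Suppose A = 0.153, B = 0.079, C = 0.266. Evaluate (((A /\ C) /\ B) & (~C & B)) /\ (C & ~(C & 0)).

A /\ C = min(0.153, 0.266) = 0.153
(A /\ C) /\ B = min(0.153, 0.079) = 0.079
~C = 1 − 0.266 = 0.734
~C & B = max(0, 0.734 + 0.079 − 1) = max(0, -0.187) = 0.000
((A /\ C) /\ B) & (~C & B) = max(0, 0.079 + 0.000 − 1) = max(0, -0.921) = 0.000
C & 0 = max(0, 0.266 + 0.000 − 1) = max(0, -0.734) = 0.000
~(C & 0) = 1 − 0.000 = 1.000
C & ~(C & 0) = max(0, 0.266 + 1.000 − 1) = max(0, 0.266) = 0.266
(((A /\ C) /\ B) & (~C & B)) /\ (C & ~(C & 0)) = min(0.000, 0.266) = 0.000

0.000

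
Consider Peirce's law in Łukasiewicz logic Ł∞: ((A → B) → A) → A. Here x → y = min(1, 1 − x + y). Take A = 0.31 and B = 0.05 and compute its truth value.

0.74

A → B = min(1, 1 − 0.31 + 0.05) = min(1, 0.74) = 0.74
(A → B) → A = min(1, 1 − 0.74 + 0.31) = min(1, 0.57) = 0.57
((A → B) → A) → A = min(1, 1 − 0.57 + 0.31) = min(1, 0.74) = 0.74
(The value 0.74 < 1 shows this instance is not satisfied; not a Ł∞-tautology in general.)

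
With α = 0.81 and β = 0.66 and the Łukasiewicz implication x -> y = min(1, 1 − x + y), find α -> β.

α -> β = min(1, 1 − 0.81 + 0.66) = min(1, 0.85) = 0.85
For comparison, the Gödel implication (1 if x ≤ y else y) would give 0.66.

0.85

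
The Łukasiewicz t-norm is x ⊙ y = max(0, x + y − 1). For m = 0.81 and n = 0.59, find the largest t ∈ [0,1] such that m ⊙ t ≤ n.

The residuum of the Łukasiewicz t-norm gives the supremum: min(1, 1 − 0.81 + 0.59).
1 − 0.81 + 0.59 = 0.78, so t = min(1, 0.78) = 0.78.
Check: 0.81 ⊙ 0.78 = max(0, 0.59) = 0.59 ≤ 0.59.

0.78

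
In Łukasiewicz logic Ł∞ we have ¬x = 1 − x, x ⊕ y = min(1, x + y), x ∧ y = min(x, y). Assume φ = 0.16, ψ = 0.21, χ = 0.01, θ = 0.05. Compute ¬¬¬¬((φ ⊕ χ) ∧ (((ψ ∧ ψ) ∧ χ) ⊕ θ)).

φ ⊕ χ = min(1, 0.16 + 0.01) = min(1, 0.17) = 0.17
ψ ∧ ψ = min(0.21, 0.21) = 0.21
(ψ ∧ ψ) ∧ χ = min(0.21, 0.01) = 0.01
((ψ ∧ ψ) ∧ χ) ⊕ θ = min(1, 0.01 + 0.05) = min(1, 0.06) = 0.06
(φ ⊕ χ) ∧ (((ψ ∧ ψ) ∧ χ) ⊕ θ) = min(0.17, 0.06) = 0.06
¬((φ ⊕ χ) ∧ (((ψ ∧ ψ) ∧ χ) ⊕ θ)) = 1 − 0.06 = 0.94
¬¬((φ ⊕ χ) ∧ (((ψ ∧ ψ) ∧ χ) ⊕ θ)) = 1 − 0.94 = 0.06
¬¬¬((φ ⊕ χ) ∧ (((ψ ∧ ψ) ∧ χ) ⊕ θ)) = 1 − 0.06 = 0.94
¬¬¬¬((φ ⊕ χ) ∧ (((ψ ∧ ψ) ∧ χ) ⊕ θ)) = 1 − 0.94 = 0.06

0.06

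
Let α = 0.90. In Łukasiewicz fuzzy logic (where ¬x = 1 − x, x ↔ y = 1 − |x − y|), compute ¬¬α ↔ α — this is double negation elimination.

¬α = 1 − 0.90 = 0.10
¬¬α = 1 − 0.10 = 0.90
¬¬α ↔ α = 1 − |0.90 − 0.90| = 1 − 0.00 = 1.00
(As expected: always 1 in Ł∞ since negation is involutive.)

1.00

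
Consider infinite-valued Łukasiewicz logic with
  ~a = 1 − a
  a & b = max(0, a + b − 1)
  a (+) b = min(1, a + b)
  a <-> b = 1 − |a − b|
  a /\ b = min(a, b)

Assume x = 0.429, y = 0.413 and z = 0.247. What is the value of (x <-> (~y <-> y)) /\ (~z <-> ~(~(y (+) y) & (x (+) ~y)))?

~y = 1 − 0.413 = 0.587
~y <-> y = 1 − |0.587 − 0.413| = 1 − 0.174 = 0.826
x <-> (~y <-> y) = 1 − |0.429 − 0.826| = 1 − 0.397 = 0.603
~z = 1 − 0.247 = 0.753
y (+) y = min(1, 0.413 + 0.413) = min(1, 0.826) = 0.826
~(y (+) y) = 1 − 0.826 = 0.174
x (+) ~y = min(1, 0.429 + 0.587) = min(1, 1.016) = 1.000
~(y (+) y) & (x (+) ~y) = max(0, 0.174 + 1.000 − 1) = max(0, 0.174) = 0.174
~(~(y (+) y) & (x (+) ~y)) = 1 − 0.174 = 0.826
~z <-> ~(~(y (+) y) & (x (+) ~y)) = 1 − |0.753 − 0.826| = 1 − 0.073 = 0.927
(x <-> (~y <-> y)) /\ (~z <-> ~(~(y (+) y) & (x (+) ~y))) = min(0.603, 0.927) = 0.603

0.603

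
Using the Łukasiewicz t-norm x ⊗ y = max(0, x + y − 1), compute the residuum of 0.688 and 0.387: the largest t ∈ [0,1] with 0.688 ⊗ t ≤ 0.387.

The residuum of the Łukasiewicz t-norm gives the supremum: min(1, 1 − 0.688 + 0.387).
1 − 0.688 + 0.387 = 0.699, so t = min(1, 0.699) = 0.699.
Check: 0.688 ⊗ 0.699 = max(0, 0.387) = 0.387 ≤ 0.387.

0.699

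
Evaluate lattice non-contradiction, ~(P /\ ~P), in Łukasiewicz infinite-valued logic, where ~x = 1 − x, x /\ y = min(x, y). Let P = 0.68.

~P = 1 − 0.68 = 0.32
P /\ ~P = min(0.68, 0.32) = 0.32
~(P /\ ~P) = 1 − 0.32 = 0.68
(The value 0.68 < 1 shows this instance is not satisfied; not a Ł∞-tautology — its value is 1 − min(a, 1−a).)

0.68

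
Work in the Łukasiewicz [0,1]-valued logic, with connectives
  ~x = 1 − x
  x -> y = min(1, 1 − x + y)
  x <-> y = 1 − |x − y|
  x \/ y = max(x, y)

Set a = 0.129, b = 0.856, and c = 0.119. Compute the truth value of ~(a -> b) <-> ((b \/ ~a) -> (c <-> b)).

0.608

a -> b = min(1, 1 − 0.129 + 0.856) = min(1, 1.727) = 1.000
~(a -> b) = 1 − 1.000 = 0.000
~a = 1 − 0.129 = 0.871
b \/ ~a = max(0.856, 0.871) = 0.871
c <-> b = 1 − |0.119 − 0.856| = 1 − 0.737 = 0.263
(b \/ ~a) -> (c <-> b) = min(1, 1 − 0.871 + 0.263) = min(1, 0.392) = 0.392
~(a -> b) <-> ((b \/ ~a) -> (c <-> b)) = 1 − |0.000 − 0.392| = 1 − 0.392 = 0.608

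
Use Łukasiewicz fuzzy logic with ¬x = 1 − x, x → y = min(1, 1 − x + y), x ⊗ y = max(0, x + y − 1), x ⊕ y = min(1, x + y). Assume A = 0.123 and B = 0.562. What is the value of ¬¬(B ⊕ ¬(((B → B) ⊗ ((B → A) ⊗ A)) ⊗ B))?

B → B = min(1, 1 − 0.562 + 0.562) = min(1, 1.000) = 1.000
B → A = min(1, 1 − 0.562 + 0.123) = min(1, 0.561) = 0.561
(B → A) ⊗ A = max(0, 0.561 + 0.123 − 1) = max(0, -0.316) = 0.000
(B → B) ⊗ ((B → A) ⊗ A) = max(0, 1.000 + 0.000 − 1) = max(0, 0.000) = 0.000
((B → B) ⊗ ((B → A) ⊗ A)) ⊗ B = max(0, 0.000 + 0.562 − 1) = max(0, -0.438) = 0.000
¬(((B → B) ⊗ ((B → A) ⊗ A)) ⊗ B) = 1 − 0.000 = 1.000
B ⊕ ¬(((B → B) ⊗ ((B → A) ⊗ A)) ⊗ B) = min(1, 0.562 + 1.000) = min(1, 1.562) = 1.000
¬(B ⊕ ¬(((B → B) ⊗ ((B → A) ⊗ A)) ⊗ B)) = 1 − 1.000 = 0.000
¬¬(B ⊕ ¬(((B → B) ⊗ ((B → A) ⊗ A)) ⊗ B)) = 1 − 0.000 = 1.000

1.000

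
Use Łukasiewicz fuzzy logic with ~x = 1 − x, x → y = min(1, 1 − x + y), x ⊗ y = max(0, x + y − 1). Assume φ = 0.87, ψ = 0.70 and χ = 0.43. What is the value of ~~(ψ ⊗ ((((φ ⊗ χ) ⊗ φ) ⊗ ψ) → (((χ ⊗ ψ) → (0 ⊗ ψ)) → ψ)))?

φ ⊗ χ = max(0, 0.87 + 0.43 − 1) = max(0, 0.30) = 0.30
(φ ⊗ χ) ⊗ φ = max(0, 0.30 + 0.87 − 1) = max(0, 0.17) = 0.17
((φ ⊗ χ) ⊗ φ) ⊗ ψ = max(0, 0.17 + 0.70 − 1) = max(0, -0.13) = 0.00
χ ⊗ ψ = max(0, 0.43 + 0.70 − 1) = max(0, 0.13) = 0.13
0 ⊗ ψ = max(0, 0.00 + 0.70 − 1) = max(0, -0.30) = 0.00
(χ ⊗ ψ) → (0 ⊗ ψ) = min(1, 1 − 0.13 + 0.00) = min(1, 0.87) = 0.87
((χ ⊗ ψ) → (0 ⊗ ψ)) → ψ = min(1, 1 − 0.87 + 0.70) = min(1, 0.83) = 0.83
(((φ ⊗ χ) ⊗ φ) ⊗ ψ) → (((χ ⊗ ψ) → (0 ⊗ ψ)) → ψ) = min(1, 1 − 0.00 + 0.83) = min(1, 1.83) = 1.00
ψ ⊗ ((((φ ⊗ χ) ⊗ φ) ⊗ ψ) → (((χ ⊗ ψ) → (0 ⊗ ψ)) → ψ)) = max(0, 0.70 + 1.00 − 1) = max(0, 0.70) = 0.70
~(ψ ⊗ ((((φ ⊗ χ) ⊗ φ) ⊗ ψ) → (((χ ⊗ ψ) → (0 ⊗ ψ)) → ψ))) = 1 − 0.70 = 0.30
~~(ψ ⊗ ((((φ ⊗ χ) ⊗ φ) ⊗ ψ) → (((χ ⊗ ψ) → (0 ⊗ ψ)) → ψ))) = 1 − 0.30 = 0.70

0.70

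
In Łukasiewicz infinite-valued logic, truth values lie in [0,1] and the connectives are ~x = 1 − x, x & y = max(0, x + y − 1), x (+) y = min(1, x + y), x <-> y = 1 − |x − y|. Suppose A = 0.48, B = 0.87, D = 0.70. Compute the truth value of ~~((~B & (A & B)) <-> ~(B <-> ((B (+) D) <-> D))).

0.83

~B = 1 − 0.87 = 0.13
A & B = max(0, 0.48 + 0.87 − 1) = max(0, 0.35) = 0.35
~B & (A & B) = max(0, 0.13 + 0.35 − 1) = max(0, -0.52) = 0.00
B (+) D = min(1, 0.87 + 0.70) = min(1, 1.57) = 1.00
(B (+) D) <-> D = 1 − |1.00 − 0.70| = 1 − 0.30 = 0.70
B <-> ((B (+) D) <-> D) = 1 − |0.87 − 0.70| = 1 − 0.17 = 0.83
~(B <-> ((B (+) D) <-> D)) = 1 − 0.83 = 0.17
(~B & (A & B)) <-> ~(B <-> ((B (+) D) <-> D)) = 1 − |0.00 − 0.17| = 1 − 0.17 = 0.83
~((~B & (A & B)) <-> ~(B <-> ((B (+) D) <-> D))) = 1 − 0.83 = 0.17
~~((~B & (A & B)) <-> ~(B <-> ((B (+) D) <-> D))) = 1 − 0.17 = 0.83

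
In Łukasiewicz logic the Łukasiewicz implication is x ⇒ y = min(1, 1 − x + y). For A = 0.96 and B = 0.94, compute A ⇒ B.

0.98

A ⇒ B = min(1, 1 − 0.96 + 0.94) = min(1, 0.98) = 0.98
For comparison, the Gödel implication (1 if x ≤ y else y) would give 0.94.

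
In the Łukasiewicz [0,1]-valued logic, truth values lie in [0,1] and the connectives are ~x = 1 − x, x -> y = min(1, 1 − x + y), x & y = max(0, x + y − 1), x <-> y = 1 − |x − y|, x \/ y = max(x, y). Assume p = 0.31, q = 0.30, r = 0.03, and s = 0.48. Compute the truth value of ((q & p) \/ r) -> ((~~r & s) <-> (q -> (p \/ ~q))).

0.97

q & p = max(0, 0.30 + 0.31 − 1) = max(0, -0.39) = 0.00
(q & p) \/ r = max(0.00, 0.03) = 0.03
~r = 1 − 0.03 = 0.97
~~r = 1 − 0.97 = 0.03
~~r & s = max(0, 0.03 + 0.48 − 1) = max(0, -0.49) = 0.00
~q = 1 − 0.30 = 0.70
p \/ ~q = max(0.31, 0.70) = 0.70
q -> (p \/ ~q) = min(1, 1 − 0.30 + 0.70) = min(1, 1.40) = 1.00
(~~r & s) <-> (q -> (p \/ ~q)) = 1 − |0.00 − 1.00| = 1 − 1.00 = 0.00
((q & p) \/ r) -> ((~~r & s) <-> (q -> (p \/ ~q))) = min(1, 1 − 0.03 + 0.00) = min(1, 0.97) = 0.97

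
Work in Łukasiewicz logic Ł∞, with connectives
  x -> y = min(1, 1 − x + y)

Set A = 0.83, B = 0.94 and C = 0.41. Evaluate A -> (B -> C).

B -> C = min(1, 1 − 0.94 + 0.41) = min(1, 0.47) = 0.47
A -> (B -> C) = min(1, 1 − 0.83 + 0.47) = min(1, 0.64) = 0.64

0.64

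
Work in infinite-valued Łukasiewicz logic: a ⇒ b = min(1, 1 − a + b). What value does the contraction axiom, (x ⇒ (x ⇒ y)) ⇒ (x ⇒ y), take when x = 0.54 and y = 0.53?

x ⇒ y = min(1, 1 − 0.54 + 0.53) = min(1, 0.99) = 0.99
x ⇒ (x ⇒ y) = min(1, 1 − 0.54 + 0.99) = min(1, 1.45) = 1.00
(x ⇒ (x ⇒ y)) ⇒ (x ⇒ y) = min(1, 1 − 1.00 + 0.99) = min(1, 0.99) = 0.99
(The value 0.99 < 1 shows this instance is not satisfied; fails in Ł∞ (the t-norm is not idempotent).)

0.99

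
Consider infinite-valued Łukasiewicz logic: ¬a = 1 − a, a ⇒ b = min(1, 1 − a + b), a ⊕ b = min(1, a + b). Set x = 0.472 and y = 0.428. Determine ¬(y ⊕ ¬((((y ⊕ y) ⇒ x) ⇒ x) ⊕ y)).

0.572

y ⊕ y = min(1, 0.428 + 0.428) = min(1, 0.856) = 0.856
(y ⊕ y) ⇒ x = min(1, 1 − 0.856 + 0.472) = min(1, 0.616) = 0.616
((y ⊕ y) ⇒ x) ⇒ x = min(1, 1 − 0.616 + 0.472) = min(1, 0.856) = 0.856
(((y ⊕ y) ⇒ x) ⇒ x) ⊕ y = min(1, 0.856 + 0.428) = min(1, 1.284) = 1.000
¬((((y ⊕ y) ⇒ x) ⇒ x) ⊕ y) = 1 − 1.000 = 0.000
y ⊕ ¬((((y ⊕ y) ⇒ x) ⇒ x) ⊕ y) = min(1, 0.428 + 0.000) = min(1, 0.428) = 0.428
¬(y ⊕ ¬((((y ⊕ y) ⇒ x) ⇒ x) ⊕ y)) = 1 − 0.428 = 0.572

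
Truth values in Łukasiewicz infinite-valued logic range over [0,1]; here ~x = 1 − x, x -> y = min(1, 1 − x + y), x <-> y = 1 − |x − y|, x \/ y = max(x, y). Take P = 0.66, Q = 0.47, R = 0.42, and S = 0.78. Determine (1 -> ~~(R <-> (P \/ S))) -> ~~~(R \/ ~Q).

0.83

P \/ S = max(0.66, 0.78) = 0.78
R <-> (P \/ S) = 1 − |0.42 − 0.78| = 1 − 0.36 = 0.64
~(R <-> (P \/ S)) = 1 − 0.64 = 0.36
~~(R <-> (P \/ S)) = 1 − 0.36 = 0.64
1 -> ~~(R <-> (P \/ S)) = min(1, 1 − 1.00 + 0.64) = min(1, 0.64) = 0.64
~Q = 1 − 0.47 = 0.53
R \/ ~Q = max(0.42, 0.53) = 0.53
~(R \/ ~Q) = 1 − 0.53 = 0.47
~~(R \/ ~Q) = 1 − 0.47 = 0.53
~~~(R \/ ~Q) = 1 − 0.53 = 0.47
(1 -> ~~(R <-> (P \/ S))) -> ~~~(R \/ ~Q) = min(1, 1 − 0.64 + 0.47) = min(1, 0.83) = 0.83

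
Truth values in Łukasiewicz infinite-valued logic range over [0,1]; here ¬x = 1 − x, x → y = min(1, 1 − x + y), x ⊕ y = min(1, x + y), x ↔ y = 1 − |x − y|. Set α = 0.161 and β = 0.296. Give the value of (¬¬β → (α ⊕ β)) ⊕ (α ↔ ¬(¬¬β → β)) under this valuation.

1.000

¬β = 1 − 0.296 = 0.704
¬¬β = 1 − 0.704 = 0.296
α ⊕ β = min(1, 0.161 + 0.296) = min(1, 0.457) = 0.457
¬¬β → (α ⊕ β) = min(1, 1 − 0.296 + 0.457) = min(1, 1.161) = 1.000
¬¬β → β = min(1, 1 − 0.296 + 0.296) = min(1, 1.000) = 1.000
¬(¬¬β → β) = 1 − 1.000 = 0.000
α ↔ ¬(¬¬β → β) = 1 − |0.161 − 0.000| = 1 − 0.161 = 0.839
(¬¬β → (α ⊕ β)) ⊕ (α ↔ ¬(¬¬β → β)) = min(1, 1.000 + 0.839) = min(1, 1.839) = 1.000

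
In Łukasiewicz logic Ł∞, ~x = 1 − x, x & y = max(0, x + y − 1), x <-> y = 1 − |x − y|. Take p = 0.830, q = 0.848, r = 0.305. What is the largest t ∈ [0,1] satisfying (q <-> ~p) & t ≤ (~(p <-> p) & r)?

~p = 1 − 0.830 = 0.170
q <-> ~p = 1 − |0.848 − 0.170| = 1 − 0.678 = 0.322
So the left factor is q <-> ~p = 0.322.
p <-> p = 1 − |0.830 − 0.830| = 1 − 0.000 = 1.000
~(p <-> p) = 1 − 1.000 = 0.000
~(p <-> p) & r = max(0, 0.000 + 0.305 − 1) = max(0, -0.695) = 0.000
So the right-hand bound is ~(p <-> p) & r = 0.000.
The residuum of the Łukasiewicz t-norm gives the supremum: min(1, 1 − 0.322 + 0.000).
1 − 0.322 + 0.000 = 0.678, so t = min(1, 0.678) = 0.678.
Check: 0.322 & 0.678 = max(0, 0.000) = 0.000 ≤ 0.000.

0.678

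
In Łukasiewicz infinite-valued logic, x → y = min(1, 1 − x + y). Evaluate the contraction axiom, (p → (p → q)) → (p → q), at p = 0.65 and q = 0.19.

0.65

p → q = min(1, 1 − 0.65 + 0.19) = min(1, 0.54) = 0.54
p → (p → q) = min(1, 1 − 0.65 + 0.54) = min(1, 0.89) = 0.89
(p → (p → q)) → (p → q) = min(1, 1 − 0.89 + 0.54) = min(1, 0.65) = 0.65
(The value 0.65 < 1 shows this instance is not satisfied; fails in Ł∞ (the t-norm is not idempotent).)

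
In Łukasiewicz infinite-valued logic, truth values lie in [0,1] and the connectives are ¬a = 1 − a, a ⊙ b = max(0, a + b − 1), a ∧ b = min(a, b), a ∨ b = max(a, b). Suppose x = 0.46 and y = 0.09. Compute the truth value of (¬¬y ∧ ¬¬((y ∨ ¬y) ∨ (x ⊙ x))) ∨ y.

¬y = 1 − 0.09 = 0.91
¬¬y = 1 − 0.91 = 0.09
y ∨ ¬y = max(0.09, 0.91) = 0.91
x ⊙ x = max(0, 0.46 + 0.46 − 1) = max(0, -0.08) = 0.00
(y ∨ ¬y) ∨ (x ⊙ x) = max(0.91, 0.00) = 0.91
¬((y ∨ ¬y) ∨ (x ⊙ x)) = 1 − 0.91 = 0.09
¬¬((y ∨ ¬y) ∨ (x ⊙ x)) = 1 − 0.09 = 0.91
¬¬y ∧ ¬¬((y ∨ ¬y) ∨ (x ⊙ x)) = min(0.09, 0.91) = 0.09
(¬¬y ∧ ¬¬((y ∨ ¬y) ∨ (x ⊙ x))) ∨ y = max(0.09, 0.09) = 0.09

0.09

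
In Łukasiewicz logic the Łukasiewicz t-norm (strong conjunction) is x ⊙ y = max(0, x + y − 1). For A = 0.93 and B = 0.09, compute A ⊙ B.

A ⊙ B = max(0, 0.93 + 0.09 − 1) = max(0, 0.02) = 0.02
For comparison, the Gödel (minimum) t-norm min(x, y) would give 0.09.

0.02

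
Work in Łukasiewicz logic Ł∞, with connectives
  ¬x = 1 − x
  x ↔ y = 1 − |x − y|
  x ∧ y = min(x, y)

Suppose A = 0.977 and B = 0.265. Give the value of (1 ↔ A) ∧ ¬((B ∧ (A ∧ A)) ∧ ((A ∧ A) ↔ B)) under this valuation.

1 ↔ A = 1 − |1.000 − 0.977| = 1 − 0.023 = 0.977
A ∧ A = min(0.977, 0.977) = 0.977
B ∧ (A ∧ A) = min(0.265, 0.977) = 0.265
(A ∧ A) ↔ B = 1 − |0.977 − 0.265| = 1 − 0.712 = 0.288
(B ∧ (A ∧ A)) ∧ ((A ∧ A) ↔ B) = min(0.265, 0.288) = 0.265
¬((B ∧ (A ∧ A)) ∧ ((A ∧ A) ↔ B)) = 1 − 0.265 = 0.735
(1 ↔ A) ∧ ¬((B ∧ (A ∧ A)) ∧ ((A ∧ A) ↔ B)) = min(0.977, 0.735) = 0.735

0.735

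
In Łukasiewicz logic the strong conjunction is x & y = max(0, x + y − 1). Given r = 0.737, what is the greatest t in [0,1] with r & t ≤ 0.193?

0.456

The residuum of the Łukasiewicz t-norm gives the supremum: min(1, 1 − 0.737 + 0.193).
1 − 0.737 + 0.193 = 0.456, so t = min(1, 0.456) = 0.456.
Check: 0.737 & 0.456 = max(0, 0.193) = 0.193 ≤ 0.193.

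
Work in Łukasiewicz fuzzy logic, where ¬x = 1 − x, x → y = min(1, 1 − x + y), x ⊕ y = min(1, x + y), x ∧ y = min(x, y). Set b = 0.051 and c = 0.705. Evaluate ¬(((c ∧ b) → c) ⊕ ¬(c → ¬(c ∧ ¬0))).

0.000

c ∧ b = min(0.705, 0.051) = 0.051
(c ∧ b) → c = min(1, 1 − 0.051 + 0.705) = min(1, 1.654) = 1.000
¬0 = 1 − 0.000 = 1.000
c ∧ ¬0 = min(0.705, 1.000) = 0.705
¬(c ∧ ¬0) = 1 − 0.705 = 0.295
c → ¬(c ∧ ¬0) = min(1, 1 − 0.705 + 0.295) = min(1, 0.590) = 0.590
¬(c → ¬(c ∧ ¬0)) = 1 − 0.590 = 0.410
((c ∧ b) → c) ⊕ ¬(c → ¬(c ∧ ¬0)) = min(1, 1.000 + 0.410) = min(1, 1.410) = 1.000
¬(((c ∧ b) → c) ⊕ ¬(c → ¬(c ∧ ¬0))) = 1 − 1.000 = 0.000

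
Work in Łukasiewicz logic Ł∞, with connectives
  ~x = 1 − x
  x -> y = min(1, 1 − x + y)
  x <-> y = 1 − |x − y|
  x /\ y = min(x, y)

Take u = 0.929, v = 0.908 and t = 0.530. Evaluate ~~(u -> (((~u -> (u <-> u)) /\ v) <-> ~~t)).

~u = 1 − 0.929 = 0.071
u <-> u = 1 − |0.929 − 0.929| = 1 − 0.000 = 1.000
~u -> (u <-> u) = min(1, 1 − 0.071 + 1.000) = min(1, 1.929) = 1.000
(~u -> (u <-> u)) /\ v = min(1.000, 0.908) = 0.908
~t = 1 − 0.530 = 0.470
~~t = 1 − 0.470 = 0.530
((~u -> (u <-> u)) /\ v) <-> ~~t = 1 − |0.908 − 0.530| = 1 − 0.378 = 0.622
u -> (((~u -> (u <-> u)) /\ v) <-> ~~t) = min(1, 1 − 0.929 + 0.622) = min(1, 0.693) = 0.693
~(u -> (((~u -> (u <-> u)) /\ v) <-> ~~t)) = 1 − 0.693 = 0.307
~~(u -> (((~u -> (u <-> u)) /\ v) <-> ~~t)) = 1 − 0.307 = 0.693

0.693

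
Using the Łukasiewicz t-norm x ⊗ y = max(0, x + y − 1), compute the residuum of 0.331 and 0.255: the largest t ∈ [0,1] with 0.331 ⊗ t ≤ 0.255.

The residuum of the Łukasiewicz t-norm gives the supremum: min(1, 1 − 0.331 + 0.255).
1 − 0.331 + 0.255 = 0.924, so t = min(1, 0.924) = 0.924.
Check: 0.331 ⊗ 0.924 = max(0, 0.255) = 0.255 ≤ 0.255.

0.924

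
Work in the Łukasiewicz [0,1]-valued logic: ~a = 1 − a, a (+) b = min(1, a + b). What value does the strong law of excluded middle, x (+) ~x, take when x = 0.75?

~x = 1 − 0.75 = 0.25
x (+) ~x = min(1, 0.75 + 0.25) = min(1, 1.00) = 1.00
(As expected: always 1 in Ł∞ since a ⊕ (1−a) = 1.)

1.00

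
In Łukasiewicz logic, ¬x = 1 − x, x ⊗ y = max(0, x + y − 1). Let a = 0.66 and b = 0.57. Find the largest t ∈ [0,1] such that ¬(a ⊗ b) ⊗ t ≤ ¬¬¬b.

0.66

a ⊗ b = max(0, 0.66 + 0.57 − 1) = max(0, 0.23) = 0.23
¬(a ⊗ b) = 1 − 0.23 = 0.77
So the left factor is ¬(a ⊗ b) = 0.77.
¬b = 1 − 0.57 = 0.43
¬¬b = 1 − 0.43 = 0.57
¬¬¬b = 1 − 0.57 = 0.43
So the right-hand bound is ¬¬¬b = 0.43.
The residuum of the Łukasiewicz t-norm gives the supremum: min(1, 1 − 0.77 + 0.43).
1 − 0.77 + 0.43 = 0.66, so t = min(1, 0.66) = 0.66.
Check: 0.77 ⊗ 0.66 = max(0, 0.43) = 0.43 ≤ 0.43.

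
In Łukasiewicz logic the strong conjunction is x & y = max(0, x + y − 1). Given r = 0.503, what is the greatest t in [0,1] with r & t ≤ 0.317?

The residuum of the Łukasiewicz t-norm gives the supremum: min(1, 1 − 0.503 + 0.317).
1 − 0.503 + 0.317 = 0.814, so t = min(1, 0.814) = 0.814.
Check: 0.503 & 0.814 = max(0, 0.317) = 0.317 ≤ 0.317.

0.814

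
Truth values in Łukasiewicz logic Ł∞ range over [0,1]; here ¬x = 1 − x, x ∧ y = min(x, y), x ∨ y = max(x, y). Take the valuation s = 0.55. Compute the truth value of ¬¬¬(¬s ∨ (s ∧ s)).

¬s = 1 − 0.55 = 0.45
s ∧ s = min(0.55, 0.55) = 0.55
¬s ∨ (s ∧ s) = max(0.45, 0.55) = 0.55
¬(¬s ∨ (s ∧ s)) = 1 − 0.55 = 0.45
¬¬(¬s ∨ (s ∧ s)) = 1 − 0.45 = 0.55
¬¬¬(¬s ∨ (s ∧ s)) = 1 − 0.55 = 0.45

0.45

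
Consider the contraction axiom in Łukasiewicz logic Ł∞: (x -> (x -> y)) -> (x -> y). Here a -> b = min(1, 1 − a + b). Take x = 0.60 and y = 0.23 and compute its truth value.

0.63

x -> y = min(1, 1 − 0.60 + 0.23) = min(1, 0.63) = 0.63
x -> (x -> y) = min(1, 1 − 0.60 + 0.63) = min(1, 1.03) = 1.00
(x -> (x -> y)) -> (x -> y) = min(1, 1 − 1.00 + 0.63) = min(1, 0.63) = 0.63
(The value 0.63 < 1 shows this instance is not satisfied; fails in Ł∞ (the t-norm is not idempotent).)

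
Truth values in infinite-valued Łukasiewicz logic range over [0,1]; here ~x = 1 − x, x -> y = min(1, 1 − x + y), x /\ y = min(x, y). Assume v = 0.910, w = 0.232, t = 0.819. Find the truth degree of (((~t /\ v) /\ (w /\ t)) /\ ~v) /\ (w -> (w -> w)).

0.090

~t = 1 − 0.819 = 0.181
~t /\ v = min(0.181, 0.910) = 0.181
w /\ t = min(0.232, 0.819) = 0.232
(~t /\ v) /\ (w /\ t) = min(0.181, 0.232) = 0.181
~v = 1 − 0.910 = 0.090
((~t /\ v) /\ (w /\ t)) /\ ~v = min(0.181, 0.090) = 0.090
w -> w = min(1, 1 − 0.232 + 0.232) = min(1, 1.000) = 1.000
w -> (w -> w) = min(1, 1 − 0.232 + 1.000) = min(1, 1.768) = 1.000
(((~t /\ v) /\ (w /\ t)) /\ ~v) /\ (w -> (w -> w)) = min(0.090, 1.000) = 0.090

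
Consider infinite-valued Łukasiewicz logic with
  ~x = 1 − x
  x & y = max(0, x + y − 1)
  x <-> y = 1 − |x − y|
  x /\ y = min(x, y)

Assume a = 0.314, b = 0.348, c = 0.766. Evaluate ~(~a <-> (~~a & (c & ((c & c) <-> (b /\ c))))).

~a = 1 − 0.314 = 0.686
~~a = 1 − 0.686 = 0.314
c & c = max(0, 0.766 + 0.766 − 1) = max(0, 0.532) = 0.532
b /\ c = min(0.348, 0.766) = 0.348
(c & c) <-> (b /\ c) = 1 − |0.532 − 0.348| = 1 − 0.184 = 0.816
c & ((c & c) <-> (b /\ c)) = max(0, 0.766 + 0.816 − 1) = max(0, 0.582) = 0.582
~~a & (c & ((c & c) <-> (b /\ c))) = max(0, 0.314 + 0.582 − 1) = max(0, -0.104) = 0.000
~a <-> (~~a & (c & ((c & c) <-> (b /\ c)))) = 1 − |0.686 − 0.000| = 1 − 0.686 = 0.314
~(~a <-> (~~a & (c & ((c & c) <-> (b /\ c))))) = 1 − 0.314 = 0.686

0.686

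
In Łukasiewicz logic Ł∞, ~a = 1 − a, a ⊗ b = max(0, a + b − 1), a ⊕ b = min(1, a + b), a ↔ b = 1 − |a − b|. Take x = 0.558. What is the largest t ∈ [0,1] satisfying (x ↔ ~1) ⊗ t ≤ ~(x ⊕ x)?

~1 = 1 − 1.000 = 0.000
x ↔ ~1 = 1 − |0.558 − 0.000| = 1 − 0.558 = 0.442
So the left factor is x ↔ ~1 = 0.442.
x ⊕ x = min(1, 0.558 + 0.558) = min(1, 1.116) = 1.000
~(x ⊕ x) = 1 − 1.000 = 0.000
So the right-hand bound is ~(x ⊕ x) = 0.000.
The residuum of the Łukasiewicz t-norm gives the supremum: min(1, 1 − 0.442 + 0.000).
1 − 0.442 + 0.000 = 0.558, so t = min(1, 0.558) = 0.558.
Check: 0.442 ⊗ 0.558 = max(0, 0.000) = 0.000 ≤ 0.000.

0.558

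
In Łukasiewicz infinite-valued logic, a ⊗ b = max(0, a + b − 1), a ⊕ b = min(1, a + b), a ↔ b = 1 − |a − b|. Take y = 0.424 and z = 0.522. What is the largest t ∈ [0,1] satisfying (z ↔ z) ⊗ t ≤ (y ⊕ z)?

z ↔ z = 1 − |0.522 − 0.522| = 1 − 0.000 = 1.000
So the left factor is z ↔ z = 1.000.
y ⊕ z = min(1, 0.424 + 0.522) = min(1, 0.946) = 0.946
So the right-hand bound is y ⊕ z = 0.946.
The residuum of the Łukasiewicz t-norm gives the supremum: min(1, 1 − 1.000 + 0.946).
1 − 1.000 + 0.946 = 0.946, so t = min(1, 0.946) = 0.946.
Check: 1.000 ⊗ 0.946 = max(0, 0.946) = 0.946 ≤ 0.946.

0.946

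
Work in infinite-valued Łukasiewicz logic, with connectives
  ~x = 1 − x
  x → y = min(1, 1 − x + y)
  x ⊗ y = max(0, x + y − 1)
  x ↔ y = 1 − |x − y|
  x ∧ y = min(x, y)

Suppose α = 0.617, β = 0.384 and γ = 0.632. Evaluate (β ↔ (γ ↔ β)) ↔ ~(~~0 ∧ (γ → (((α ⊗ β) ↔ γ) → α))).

γ ↔ β = 1 − |0.632 − 0.384| = 1 − 0.248 = 0.752
β ↔ (γ ↔ β) = 1 − |0.384 − 0.752| = 1 − 0.368 = 0.632
~0 = 1 − 0.000 = 1.000
~~0 = 1 − 1.000 = 0.000
α ⊗ β = max(0, 0.617 + 0.384 − 1) = max(0, 0.001) = 0.001
(α ⊗ β) ↔ γ = 1 − |0.001 − 0.632| = 1 − 0.631 = 0.369
((α ⊗ β) ↔ γ) → α = min(1, 1 − 0.369 + 0.617) = min(1, 1.248) = 1.000
γ → (((α ⊗ β) ↔ γ) → α) = min(1, 1 − 0.632 + 1.000) = min(1, 1.368) = 1.000
~~0 ∧ (γ → (((α ⊗ β) ↔ γ) → α)) = min(0.000, 1.000) = 0.000
~(~~0 ∧ (γ → (((α ⊗ β) ↔ γ) → α))) = 1 − 0.000 = 1.000
(β ↔ (γ ↔ β)) ↔ ~(~~0 ∧ (γ → (((α ⊗ β) ↔ γ) → α))) = 1 − |0.632 − 1.000| = 1 − 0.368 = 0.632

0.632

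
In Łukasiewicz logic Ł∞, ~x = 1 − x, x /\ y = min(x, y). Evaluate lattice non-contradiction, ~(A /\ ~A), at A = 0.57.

~A = 1 − 0.57 = 0.43
A /\ ~A = min(0.57, 0.43) = 0.43
~(A /\ ~A) = 1 − 0.43 = 0.57
(The value 0.57 < 1 shows this instance is not satisfied; not a Ł∞-tautology — its value is 1 − min(a, 1−a).)

0.57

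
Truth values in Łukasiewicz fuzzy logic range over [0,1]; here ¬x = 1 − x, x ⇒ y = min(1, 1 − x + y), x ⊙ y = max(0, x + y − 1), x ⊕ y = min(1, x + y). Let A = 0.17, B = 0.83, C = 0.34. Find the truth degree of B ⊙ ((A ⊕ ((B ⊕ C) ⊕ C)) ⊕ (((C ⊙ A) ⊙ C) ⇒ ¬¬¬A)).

B ⊕ C = min(1, 0.83 + 0.34) = min(1, 1.17) = 1.00
(B ⊕ C) ⊕ C = min(1, 1.00 + 0.34) = min(1, 1.34) = 1.00
A ⊕ ((B ⊕ C) ⊕ C) = min(1, 0.17 + 1.00) = min(1, 1.17) = 1.00
C ⊙ A = max(0, 0.34 + 0.17 − 1) = max(0, -0.49) = 0.00
(C ⊙ A) ⊙ C = max(0, 0.00 + 0.34 − 1) = max(0, -0.66) = 0.00
¬A = 1 − 0.17 = 0.83
¬¬A = 1 − 0.83 = 0.17
¬¬¬A = 1 − 0.17 = 0.83
((C ⊙ A) ⊙ C) ⇒ ¬¬¬A = min(1, 1 − 0.00 + 0.83) = min(1, 1.83) = 1.00
(A ⊕ ((B ⊕ C) ⊕ C)) ⊕ (((C ⊙ A) ⊙ C) ⇒ ¬¬¬A) = min(1, 1.00 + 1.00) = min(1, 2.00) = 1.00
B ⊙ ((A ⊕ ((B ⊕ C) ⊕ C)) ⊕ (((C ⊙ A) ⊙ C) ⇒ ¬¬¬A)) = max(0, 0.83 + 1.00 − 1) = max(0, 0.83) = 0.83

0.83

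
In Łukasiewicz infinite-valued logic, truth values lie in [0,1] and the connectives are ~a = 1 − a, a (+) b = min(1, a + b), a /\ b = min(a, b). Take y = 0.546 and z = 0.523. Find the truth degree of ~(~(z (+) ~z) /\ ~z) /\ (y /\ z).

~z = 1 − 0.523 = 0.477
z (+) ~z = min(1, 0.523 + 0.477) = min(1, 1.000) = 1.000
~(z (+) ~z) = 1 − 1.000 = 0.000
~(z (+) ~z) /\ ~z = min(0.000, 0.477) = 0.000
~(~(z (+) ~z) /\ ~z) = 1 − 0.000 = 1.000
y /\ z = min(0.546, 0.523) = 0.523
~(~(z (+) ~z) /\ ~z) /\ (y /\ z) = min(1.000, 0.523) = 0.523

0.523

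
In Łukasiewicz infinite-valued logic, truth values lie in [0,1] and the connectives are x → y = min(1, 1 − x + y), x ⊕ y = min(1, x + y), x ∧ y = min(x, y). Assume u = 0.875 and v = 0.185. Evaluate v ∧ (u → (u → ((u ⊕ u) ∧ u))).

u ⊕ u = min(1, 0.875 + 0.875) = min(1, 1.750) = 1.000
(u ⊕ u) ∧ u = min(1.000, 0.875) = 0.875
u → ((u ⊕ u) ∧ u) = min(1, 1 − 0.875 + 0.875) = min(1, 1.000) = 1.000
u → (u → ((u ⊕ u) ∧ u)) = min(1, 1 − 0.875 + 1.000) = min(1, 1.125) = 1.000
v ∧ (u → (u → ((u ⊕ u) ∧ u))) = min(0.185, 1.000) = 0.185

0.185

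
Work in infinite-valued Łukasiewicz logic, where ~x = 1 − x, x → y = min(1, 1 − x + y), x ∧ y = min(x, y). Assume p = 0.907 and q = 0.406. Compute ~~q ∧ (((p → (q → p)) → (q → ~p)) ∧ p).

0.406

~q = 1 − 0.406 = 0.594
~~q = 1 − 0.594 = 0.406
q → p = min(1, 1 − 0.406 + 0.907) = min(1, 1.501) = 1.000
p → (q → p) = min(1, 1 − 0.907 + 1.000) = min(1, 1.093) = 1.000
~p = 1 − 0.907 = 0.093
q → ~p = min(1, 1 − 0.406 + 0.093) = min(1, 0.687) = 0.687
(p → (q → p)) → (q → ~p) = min(1, 1 − 1.000 + 0.687) = min(1, 0.687) = 0.687
((p → (q → p)) → (q → ~p)) ∧ p = min(0.687, 0.907) = 0.687
~~q ∧ (((p → (q → p)) → (q → ~p)) ∧ p) = min(0.406, 0.687) = 0.406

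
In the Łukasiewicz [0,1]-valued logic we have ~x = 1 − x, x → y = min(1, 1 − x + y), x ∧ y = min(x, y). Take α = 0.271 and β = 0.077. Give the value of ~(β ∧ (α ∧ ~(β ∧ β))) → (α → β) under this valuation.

0.883

β ∧ β = min(0.077, 0.077) = 0.077
~(β ∧ β) = 1 − 0.077 = 0.923
α ∧ ~(β ∧ β) = min(0.271, 0.923) = 0.271
β ∧ (α ∧ ~(β ∧ β)) = min(0.077, 0.271) = 0.077
~(β ∧ (α ∧ ~(β ∧ β))) = 1 − 0.077 = 0.923
α → β = min(1, 1 − 0.271 + 0.077) = min(1, 0.806) = 0.806
~(β ∧ (α ∧ ~(β ∧ β))) → (α → β) = min(1, 1 − 0.923 + 0.806) = min(1, 0.883) = 0.883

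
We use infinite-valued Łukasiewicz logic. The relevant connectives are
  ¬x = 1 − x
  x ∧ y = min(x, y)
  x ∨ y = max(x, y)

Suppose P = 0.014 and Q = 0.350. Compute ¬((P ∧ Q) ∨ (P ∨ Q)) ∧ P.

P ∧ Q = min(0.014, 0.350) = 0.014
P ∨ Q = max(0.014, 0.350) = 0.350
(P ∧ Q) ∨ (P ∨ Q) = max(0.014, 0.350) = 0.350
¬((P ∧ Q) ∨ (P ∨ Q)) = 1 − 0.350 = 0.650
¬((P ∧ Q) ∨ (P ∨ Q)) ∧ P = min(0.650, 0.014) = 0.014

0.014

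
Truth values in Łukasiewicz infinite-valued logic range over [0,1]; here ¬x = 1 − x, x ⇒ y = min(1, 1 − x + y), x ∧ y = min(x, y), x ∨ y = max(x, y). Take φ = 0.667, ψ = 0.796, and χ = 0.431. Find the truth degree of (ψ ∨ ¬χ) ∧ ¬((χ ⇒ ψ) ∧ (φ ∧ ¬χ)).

¬χ = 1 − 0.431 = 0.569
ψ ∨ ¬χ = max(0.796, 0.569) = 0.796
χ ⇒ ψ = min(1, 1 − 0.431 + 0.796) = min(1, 1.365) = 1.000
φ ∧ ¬χ = min(0.667, 0.569) = 0.569
(χ ⇒ ψ) ∧ (φ ∧ ¬χ) = min(1.000, 0.569) = 0.569
¬((χ ⇒ ψ) ∧ (φ ∧ ¬χ)) = 1 − 0.569 = 0.431
(ψ ∨ ¬χ) ∧ ¬((χ ⇒ ψ) ∧ (φ ∧ ¬χ)) = min(0.796, 0.431) = 0.431

0.431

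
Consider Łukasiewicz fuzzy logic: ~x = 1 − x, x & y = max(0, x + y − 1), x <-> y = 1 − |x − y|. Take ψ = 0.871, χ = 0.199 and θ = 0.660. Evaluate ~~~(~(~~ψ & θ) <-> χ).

0.270

~ψ = 1 − 0.871 = 0.129
~~ψ = 1 − 0.129 = 0.871
~~ψ & θ = max(0, 0.871 + 0.660 − 1) = max(0, 0.531) = 0.531
~(~~ψ & θ) = 1 − 0.531 = 0.469
~(~~ψ & θ) <-> χ = 1 − |0.469 − 0.199| = 1 − 0.270 = 0.730
~(~(~~ψ & θ) <-> χ) = 1 − 0.730 = 0.270
~~(~(~~ψ & θ) <-> χ) = 1 − 0.270 = 0.730
~~~(~(~~ψ & θ) <-> χ) = 1 − 0.730 = 0.270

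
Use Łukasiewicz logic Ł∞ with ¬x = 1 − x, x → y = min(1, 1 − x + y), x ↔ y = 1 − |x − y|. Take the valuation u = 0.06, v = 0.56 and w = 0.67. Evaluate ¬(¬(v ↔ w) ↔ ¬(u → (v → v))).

v ↔ w = 1 − |0.56 − 0.67| = 1 − 0.11 = 0.89
¬(v ↔ w) = 1 − 0.89 = 0.11
v → v = min(1, 1 − 0.56 + 0.56) = min(1, 1.00) = 1.00
u → (v → v) = min(1, 1 − 0.06 + 1.00) = min(1, 1.94) = 1.00
¬(u → (v → v)) = 1 − 1.00 = 0.00
¬(v ↔ w) ↔ ¬(u → (v → v)) = 1 − |0.11 − 0.00| = 1 − 0.11 = 0.89
¬(¬(v ↔ w) ↔ ¬(u → (v → v))) = 1 − 0.89 = 0.11

0.11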